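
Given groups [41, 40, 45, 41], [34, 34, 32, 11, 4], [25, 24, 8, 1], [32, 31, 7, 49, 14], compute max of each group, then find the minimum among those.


Find max of each group:
  Group 1: [41, 40, 45, 41] -> max = 45
  Group 2: [34, 34, 32, 11, 4] -> max = 34
  Group 3: [25, 24, 8, 1] -> max = 25
  Group 4: [32, 31, 7, 49, 14] -> max = 49
Maxes: [45, 34, 25, 49]
Minimum of maxes = 25
Final answer: 25


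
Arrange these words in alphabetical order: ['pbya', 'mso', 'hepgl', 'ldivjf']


Compare strings character by character (the first differing letter decides):
  'hepgl' < 'ldivjf' since 'h' < 'l' at position 1
  'ldivjf' < 'mso' since 'l' < 'm' at position 1
  'mso' < 'pbya' since 'm' < 'p' at position 1
Chaining these comparisons gives the alphabetical order.
Final answer: ['hepgl', 'ldivjf', 'mso', 'pbya']


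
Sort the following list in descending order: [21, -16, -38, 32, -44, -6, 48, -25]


Original list: [21, -16, -38, 32, -44, -6, 48, -25]
Repeatedly take the largest remaining element:
  Remaining [21, -16, -38, 32, -44, -6, 48, -25] -> largest is 48
  Remaining [21, -16, -38, 32, -44, -6, -25] -> largest is 32
  Remaining [21, -16, -38, -44, -6, -25] -> largest is 21
  Remaining [-16, -38, -44, -6, -25] -> largest is -6
  Remaining [-16, -38, -44, -25] -> largest is -16
  Remaining [-38, -44, -25] -> largest is -25
  Remaining [-38, -44] -> largest is -38
  Remaining [-44] -> largest is -44
Collecting the picks in order gives the descending list.
Final answer: [48, 32, 21, -6, -16, -25, -38, -44]


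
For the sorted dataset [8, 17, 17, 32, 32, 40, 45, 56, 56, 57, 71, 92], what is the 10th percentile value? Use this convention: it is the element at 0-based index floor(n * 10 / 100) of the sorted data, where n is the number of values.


The dataset has n = 12 elements.
Index = floor(12 * 10 / 100) = floor(120 / 100) = floor(1.2) = 1
Counting from index 0 in the sorted data, the element at index 1 is 17.
Final answer: 17


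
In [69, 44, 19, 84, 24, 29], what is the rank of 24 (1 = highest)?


Sort descending: [84, 69, 44, 29, 24, 19]
Find 24 in the sorted list.
24 is at position 5.
Final answer: 5


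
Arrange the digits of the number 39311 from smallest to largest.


The number 39311 has digits: 3, 9, 3, 1, 1
Sorted: 1, 1, 3, 3, 9
Joining the sorted digits gives the result.
Final answer: 11339


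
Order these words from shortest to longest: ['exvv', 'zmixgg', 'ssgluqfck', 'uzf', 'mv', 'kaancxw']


Compute lengths:
  'exvv' has length 4
  'zmixgg' has length 6
  'ssgluqfck' has length 9
  'uzf' has length 3
  'mv' has length 2
  'kaancxw' has length 7
Lengths in increasing order: 2 < 3 < 4 < 6 < 7 < 9
Listing the words in that order gives the answer.
Final answer: ['mv', 'uzf', 'exvv', 'zmixgg', 'kaancxw', 'ssgluqfck']


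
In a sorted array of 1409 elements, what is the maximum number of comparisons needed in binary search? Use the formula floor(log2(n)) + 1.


Binary search halves the search space each step.
Maximum comparisons = floor(log2(1409)) + 1
log2(1409) = 10.4605
floor(log2(1409)) = 10, so 10 + 1 = 11
Final answer: 11


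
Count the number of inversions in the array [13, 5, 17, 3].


For each element, count the later elements that are smaller than it:
  13 (index 0): smaller elements after it = [5, 3] -> 2
  5 (index 1): smaller elements after it = [3] -> 1
  17 (index 2): smaller elements after it = [3] -> 1
Total inversions = 2 + 1 + 1 = 4
Final answer: 4


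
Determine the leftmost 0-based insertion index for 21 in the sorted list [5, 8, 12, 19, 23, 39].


List is sorted: [5, 8, 12, 19, 23, 39]
We need the leftmost position where 21 can be inserted, i.e. the first index whose element is >= 21 (or the end of the list if none is).
Binary search with low=0, high=6 (0-based indices):
  low=0, high=6, mid=3: a[3]=19 < 21, so low = 4
  low=4, high=6, mid=5: a[5]=39 >= 21, so high = 5
  low=4, high=5, mid=4: a[4]=23 >= 21, so high = 4
Now low = high = 4, so the insertion index is 4.
Final answer: 4


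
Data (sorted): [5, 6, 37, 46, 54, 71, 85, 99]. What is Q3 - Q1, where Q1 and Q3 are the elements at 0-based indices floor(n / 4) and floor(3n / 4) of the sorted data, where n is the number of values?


The data has n = 8 elements.
Q1 index = floor(8 / 4) = floor(2) = 2; Q3 index = floor(3 * 8 / 4) = floor(6) = 6
Q1 = element at index 2 = 37
Q3 = element at index 6 = 85
IQR = 85 - 37 = 48
Final answer: 48


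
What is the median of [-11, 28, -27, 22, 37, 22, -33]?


First, sort the list: [-33, -27, -11, 22, 22, 28, 37]
The list has 7 elements (odd count).
The middle index is 3 (0-based), and the element there is 22.
Final answer: 22


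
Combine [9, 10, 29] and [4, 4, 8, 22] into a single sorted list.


List A: [9, 10, 29]
List B: [4, 4, 8, 22]
Repeatedly compare the front elements and take the smaller:
  9 vs 4 -> take 4
  9 vs 4 -> take 4
  9 vs 8 -> take 8
  9 vs 22 -> take 9
  10 vs 22 -> take 10
  29 vs 22 -> take 22
  B is exhausted; append the rest of A: [29]
Final answer: [4, 4, 8, 9, 10, 22, 29]


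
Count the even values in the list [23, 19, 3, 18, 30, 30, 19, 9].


Check each element:
  23 is odd
  19 is odd
  3 is odd
  18 is even
  30 is even
  30 is even
  19 is odd
  9 is odd
Evens: [18, 30, 30]
Count of evens = 3
Final answer: 3


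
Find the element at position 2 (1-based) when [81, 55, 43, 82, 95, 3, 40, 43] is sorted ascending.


Sort ascending: [3, 40, 43, 43, 55, 81, 82, 95]
The 2nd element (1-indexed) is at index 1.
Value = 40
Final answer: 40


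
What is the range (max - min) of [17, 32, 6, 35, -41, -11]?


Maximum value: 35
Minimum value: -41
Range = 35 - (-41) = 76
Final answer: 76


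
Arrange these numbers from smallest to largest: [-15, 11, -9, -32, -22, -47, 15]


Original list: [-15, 11, -9, -32, -22, -47, 15]
Repeatedly take the smallest remaining element:
  Remaining [-15, 11, -9, -32, -22, -47, 15] -> smallest is -47
  Remaining [-15, 11, -9, -32, -22, 15] -> smallest is -32
  Remaining [-15, 11, -9, -22, 15] -> smallest is -22
  Remaining [-15, 11, -9, 15] -> smallest is -15
  Remaining [11, -9, 15] -> smallest is -9
  Remaining [11, 15] -> smallest is 11
  Remaining [15] -> smallest is 15
Collecting the picks in order gives the sorted list.
Final answer: [-47, -32, -22, -15, -9, 11, 15]


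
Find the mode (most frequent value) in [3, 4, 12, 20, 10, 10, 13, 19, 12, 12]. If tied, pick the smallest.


Count the frequency of each value:
  3 appears 1 time(s)
  4 appears 1 time(s)
  10 appears 2 time(s)
  12 appears 3 time(s)
  13 appears 1 time(s)
  19 appears 1 time(s)
  20 appears 1 time(s)
Maximum frequency is 3.
Only 12 reaches that frequency, so it is the mode.
Final answer: 12


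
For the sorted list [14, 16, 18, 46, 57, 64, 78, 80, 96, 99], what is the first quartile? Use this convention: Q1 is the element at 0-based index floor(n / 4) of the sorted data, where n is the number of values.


The list has n = 10 elements.
Q1 index = floor(10 / 4) = floor(2.5) = 2
Counting from index 0 in the sorted data, the element at index 2 is 18.
Final answer: 18


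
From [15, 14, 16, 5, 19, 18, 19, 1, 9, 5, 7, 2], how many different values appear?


List all unique values:
Distinct values: [1, 2, 5, 7, 9, 14, 15, 16, 18, 19]
Count = 10
Final answer: 10


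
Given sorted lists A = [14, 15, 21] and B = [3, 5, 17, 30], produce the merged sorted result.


List A: [14, 15, 21]
List B: [3, 5, 17, 30]
Repeatedly compare the front elements and take the smaller:
  14 vs 3 -> take 3
  14 vs 5 -> take 5
  14 vs 17 -> take 14
  15 vs 17 -> take 15
  21 vs 17 -> take 17
  21 vs 30 -> take 21
  A is exhausted; append the rest of B: [30]
Final answer: [3, 5, 14, 15, 17, 21, 30]


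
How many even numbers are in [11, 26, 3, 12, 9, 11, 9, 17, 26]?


Check each element:
  11 is odd
  26 is even
  3 is odd
  12 is even
  9 is odd
  11 is odd
  9 is odd
  17 is odd
  26 is even
Evens: [26, 12, 26]
Count of evens = 3
Final answer: 3


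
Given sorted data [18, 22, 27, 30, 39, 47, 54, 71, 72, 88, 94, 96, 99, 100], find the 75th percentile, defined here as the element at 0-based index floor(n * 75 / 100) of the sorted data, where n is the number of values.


The dataset has n = 14 elements.
Index = floor(14 * 75 / 100) = floor(1050 / 100) = floor(10.5) = 10
Counting from index 0 in the sorted data, the element at index 10 is 94.
Final answer: 94


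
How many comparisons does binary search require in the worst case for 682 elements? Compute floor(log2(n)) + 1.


Binary search halves the search space each step.
Maximum comparisons = floor(log2(682)) + 1
log2(682) = 9.4136
floor(log2(682)) = 9, so 9 + 1 = 10
Final answer: 10


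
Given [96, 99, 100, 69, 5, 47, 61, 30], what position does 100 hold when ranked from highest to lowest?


Sort descending: [100, 99, 96, 69, 61, 47, 30, 5]
Find 100 in the sorted list.
100 is at position 1.
Final answer: 1


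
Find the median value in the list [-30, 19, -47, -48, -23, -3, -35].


First, sort the list: [-48, -47, -35, -30, -23, -3, 19]
The list has 7 elements (odd count).
The middle index is 3 (0-based), and the element there is -30.
Final answer: -30


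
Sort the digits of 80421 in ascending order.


The number 80421 has digits: 8, 0, 4, 2, 1
Sorted: 0, 1, 2, 4, 8
Joining the sorted digits gives the result.
Final answer: 01248


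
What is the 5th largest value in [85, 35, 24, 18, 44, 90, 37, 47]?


Sort descending: [90, 85, 47, 44, 37, 35, 24, 18]
The 5th element (1-indexed) is at index 4.
Value = 37
Final answer: 37


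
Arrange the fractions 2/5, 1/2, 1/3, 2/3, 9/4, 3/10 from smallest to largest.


Convert to decimal for comparison:
  2/5 = 0.4
  1/2 = 0.5
  1/3 = 0.3333
  2/3 = 0.6667
  9/4 = 2.25
  3/10 = 0.3
Decimals in increasing order: 0.3 < 0.3333 < 0.4 < 0.5 < 0.6667 < 2.25
Writing each back as its fraction gives the sorted order.
Final answer: 3/10, 1/3, 2/5, 1/2, 2/3, 9/4


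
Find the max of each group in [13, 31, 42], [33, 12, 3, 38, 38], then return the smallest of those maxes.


Find max of each group:
  Group 1: [13, 31, 42] -> max = 42
  Group 2: [33, 12, 3, 38, 38] -> max = 38
Maxes: [42, 38]
Minimum of maxes = 38
Final answer: 38


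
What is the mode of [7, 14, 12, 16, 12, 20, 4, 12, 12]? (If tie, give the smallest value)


Count the frequency of each value:
  4 appears 1 time(s)
  7 appears 1 time(s)
  12 appears 4 time(s)
  14 appears 1 time(s)
  16 appears 1 time(s)
  20 appears 1 time(s)
Maximum frequency is 4.
Only 12 reaches that frequency, so it is the mode.
Final answer: 12


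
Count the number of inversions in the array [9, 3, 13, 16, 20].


For each element, count the later elements that are smaller than it:
  9 (index 0): smaller elements after it = [3] -> 1
  3 (index 1): smaller elements after it = [] -> 0
  13 (index 2): smaller elements after it = [] -> 0
  16 (index 3): smaller elements after it = [] -> 0
Total inversions = 1 + 0 + 0 + 0 = 1
Final answer: 1


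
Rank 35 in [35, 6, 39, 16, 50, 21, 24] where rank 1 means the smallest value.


Sort ascending: [6, 16, 21, 24, 35, 39, 50]
Find 35 in the sorted list.
35 is at position 5 (1-indexed).
Final answer: 5


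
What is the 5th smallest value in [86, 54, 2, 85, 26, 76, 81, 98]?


Sort ascending: [2, 26, 54, 76, 81, 85, 86, 98]
The 5th element (1-indexed) is at index 4.
Value = 81
Final answer: 81


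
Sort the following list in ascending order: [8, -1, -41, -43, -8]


Original list: [8, -1, -41, -43, -8]
Repeatedly take the smallest remaining element:
  Remaining [8, -1, -41, -43, -8] -> smallest is -43
  Remaining [8, -1, -41, -8] -> smallest is -41
  Remaining [8, -1, -8] -> smallest is -8
  Remaining [8, -1] -> smallest is -1
  Remaining [8] -> smallest is 8
Collecting the picks in order gives the sorted list.
Final answer: [-43, -41, -8, -1, 8]


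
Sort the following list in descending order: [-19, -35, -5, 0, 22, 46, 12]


Original list: [-19, -35, -5, 0, 22, 46, 12]
Repeatedly take the largest remaining element:
  Remaining [-19, -35, -5, 0, 22, 46, 12] -> largest is 46
  Remaining [-19, -35, -5, 0, 22, 12] -> largest is 22
  Remaining [-19, -35, -5, 0, 12] -> largest is 12
  Remaining [-19, -35, -5, 0] -> largest is 0
  Remaining [-19, -35, -5] -> largest is -5
  Remaining [-19, -35] -> largest is -19
  Remaining [-35] -> largest is -35
Collecting the picks in order gives the descending list.
Final answer: [46, 22, 12, 0, -5, -19, -35]


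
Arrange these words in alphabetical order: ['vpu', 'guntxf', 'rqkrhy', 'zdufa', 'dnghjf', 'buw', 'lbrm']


Compare strings character by character (the first differing letter decides):
  'buw' < 'dnghjf' since 'b' < 'd' at position 1
  'dnghjf' < 'guntxf' since 'd' < 'g' at position 1
  'guntxf' < 'lbrm' since 'g' < 'l' at position 1
  'lbrm' < 'rqkrhy' since 'l' < 'r' at position 1
  'rqkrhy' < 'vpu' since 'r' < 'v' at position 1
  'vpu' < 'zdufa' since 'v' < 'z' at position 1
Chaining these comparisons gives the alphabetical order.
Final answer: ['buw', 'dnghjf', 'guntxf', 'lbrm', 'rqkrhy', 'vpu', 'zdufa']


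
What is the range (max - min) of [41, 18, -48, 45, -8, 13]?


Maximum value: 45
Minimum value: -48
Range = 45 - (-48) = 93
Final answer: 93


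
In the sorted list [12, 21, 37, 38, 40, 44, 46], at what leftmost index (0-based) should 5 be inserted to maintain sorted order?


List is sorted: [12, 21, 37, 38, 40, 44, 46]
We need the leftmost position where 5 can be inserted, i.e. the first index whose element is >= 5 (or the end of the list if none is).
Binary search with low=0, high=7 (0-based indices):
  low=0, high=7, mid=3: a[3]=38 >= 5, so high = 3
  low=0, high=3, mid=1: a[1]=21 >= 5, so high = 1
  low=0, high=1, mid=0: a[0]=12 >= 5, so high = 0
Now low = high = 0, so the insertion index is 0.
Final answer: 0


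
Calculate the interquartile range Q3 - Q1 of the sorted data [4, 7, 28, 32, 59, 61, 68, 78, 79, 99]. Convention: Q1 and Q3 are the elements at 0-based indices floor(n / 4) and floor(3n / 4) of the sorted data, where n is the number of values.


The data has n = 10 elements.
Q1 index = floor(10 / 4) = floor(2.5) = 2; Q3 index = floor(3 * 10 / 4) = floor(7.5) = 7
Q1 = element at index 2 = 28
Q3 = element at index 7 = 78
IQR = 78 - 28 = 50
Final answer: 50


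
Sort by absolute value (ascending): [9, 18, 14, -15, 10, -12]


Compute absolute values:
  |9| = 9
  |18| = 18
  |14| = 14
  |-15| = 15
  |10| = 10
  |-12| = 12
Absolute values in increasing order: 9 < 10 < 12 < 14 < 15 < 18
Listing the original numbers in that order gives the answer.
Final answer: [9, 10, -12, 14, -15, 18]


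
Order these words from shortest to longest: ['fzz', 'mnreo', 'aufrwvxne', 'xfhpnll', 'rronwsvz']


Compute lengths:
  'fzz' has length 3
  'mnreo' has length 5
  'aufrwvxne' has length 9
  'xfhpnll' has length 7
  'rronwsvz' has length 8
Lengths in increasing order: 3 < 5 < 7 < 8 < 9
Listing the words in that order gives the answer.
Final answer: ['fzz', 'mnreo', 'xfhpnll', 'rronwsvz', 'aufrwvxne']


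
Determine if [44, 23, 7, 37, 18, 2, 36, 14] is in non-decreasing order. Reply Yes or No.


Check consecutive pairs:
  44 <= 23? False
  23 <= 7? False
  7 <= 37? True
  37 <= 18? False
  18 <= 2? False
  2 <= 36? True
  36 <= 14? False
5 consecutive pair(s) are out of order, so the list is not sorted.
Final answer: No


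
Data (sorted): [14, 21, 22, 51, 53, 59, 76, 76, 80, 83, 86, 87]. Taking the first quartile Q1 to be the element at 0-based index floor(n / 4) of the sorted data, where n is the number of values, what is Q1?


The list has n = 12 elements.
Q1 index = floor(12 / 4) = floor(3) = 3
Counting from index 0 in the sorted data, the element at index 3 is 51.
Final answer: 51


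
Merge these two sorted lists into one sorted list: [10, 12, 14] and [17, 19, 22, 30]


List A: [10, 12, 14]
List B: [17, 19, 22, 30]
Repeatedly compare the front elements and take the smaller:
  10 vs 17 -> take 10
  12 vs 17 -> take 12
  14 vs 17 -> take 14
  A is exhausted; append the rest of B: [17, 19, 22, 30]
Final answer: [10, 12, 14, 17, 19, 22, 30]


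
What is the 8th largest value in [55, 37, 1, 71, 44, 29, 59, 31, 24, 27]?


Sort descending: [71, 59, 55, 44, 37, 31, 29, 27, 24, 1]
The 8th element (1-indexed) is at index 7.
Value = 27
Final answer: 27


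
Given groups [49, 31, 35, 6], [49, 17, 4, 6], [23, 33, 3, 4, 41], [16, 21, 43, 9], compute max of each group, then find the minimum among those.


Find max of each group:
  Group 1: [49, 31, 35, 6] -> max = 49
  Group 2: [49, 17, 4, 6] -> max = 49
  Group 3: [23, 33, 3, 4, 41] -> max = 41
  Group 4: [16, 21, 43, 9] -> max = 43
Maxes: [49, 49, 41, 43]
Minimum of maxes = 41
Final answer: 41


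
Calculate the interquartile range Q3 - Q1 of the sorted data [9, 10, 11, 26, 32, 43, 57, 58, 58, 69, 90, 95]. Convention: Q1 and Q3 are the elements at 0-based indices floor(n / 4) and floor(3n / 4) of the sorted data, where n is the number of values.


The data has n = 12 elements.
Q1 index = floor(12 / 4) = floor(3) = 3; Q3 index = floor(3 * 12 / 4) = floor(9) = 9
Q1 = element at index 3 = 26
Q3 = element at index 9 = 69
IQR = 69 - 26 = 43
Final answer: 43


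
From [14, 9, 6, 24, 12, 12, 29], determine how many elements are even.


Check each element:
  14 is even
  9 is odd
  6 is even
  24 is even
  12 is even
  12 is even
  29 is odd
Evens: [14, 6, 24, 12, 12]
Count of evens = 5
Final answer: 5


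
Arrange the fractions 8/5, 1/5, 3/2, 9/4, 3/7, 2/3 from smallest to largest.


Convert to decimal for comparison:
  8/5 = 1.6
  1/5 = 0.2
  3/2 = 1.5
  9/4 = 2.25
  3/7 = 0.4286
  2/3 = 0.6667
Decimals in increasing order: 0.2 < 0.4286 < 0.6667 < 1.5 < 1.6 < 2.25
Writing each back as its fraction gives the sorted order.
Final answer: 1/5, 3/7, 2/3, 3/2, 8/5, 9/4


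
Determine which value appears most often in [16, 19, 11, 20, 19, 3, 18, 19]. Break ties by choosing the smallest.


Count the frequency of each value:
  3 appears 1 time(s)
  11 appears 1 time(s)
  16 appears 1 time(s)
  18 appears 1 time(s)
  19 appears 3 time(s)
  20 appears 1 time(s)
Maximum frequency is 3.
Only 19 reaches that frequency, so it is the mode.
Final answer: 19


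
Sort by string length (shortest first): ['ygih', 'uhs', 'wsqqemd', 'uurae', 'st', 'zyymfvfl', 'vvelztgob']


Compute lengths:
  'ygih' has length 4
  'uhs' has length 3
  'wsqqemd' has length 7
  'uurae' has length 5
  'st' has length 2
  'zyymfvfl' has length 8
  'vvelztgob' has length 9
Lengths in increasing order: 2 < 3 < 4 < 5 < 7 < 8 < 9
Listing the words in that order gives the answer.
Final answer: ['st', 'uhs', 'ygih', 'uurae', 'wsqqemd', 'zyymfvfl', 'vvelztgob']


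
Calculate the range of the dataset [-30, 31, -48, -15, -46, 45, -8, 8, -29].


Maximum value: 45
Minimum value: -48
Range = 45 - (-48) = 93
Final answer: 93


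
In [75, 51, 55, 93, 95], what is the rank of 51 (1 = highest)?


Sort descending: [95, 93, 75, 55, 51]
Find 51 in the sorted list.
51 is at position 5.
Final answer: 5


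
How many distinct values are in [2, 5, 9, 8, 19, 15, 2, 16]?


List all unique values:
Distinct values: [2, 5, 8, 9, 15, 16, 19]
Count = 7
Final answer: 7


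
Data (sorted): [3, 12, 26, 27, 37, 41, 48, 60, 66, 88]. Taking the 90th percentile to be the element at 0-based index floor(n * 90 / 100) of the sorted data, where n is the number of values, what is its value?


The dataset has n = 10 elements.
Index = floor(10 * 90 / 100) = floor(900 / 100) = floor(9) = 9
Counting from index 0 in the sorted data, the element at index 9 is 88.
Final answer: 88


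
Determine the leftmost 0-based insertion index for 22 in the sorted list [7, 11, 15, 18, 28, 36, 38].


List is sorted: [7, 11, 15, 18, 28, 36, 38]
We need the leftmost position where 22 can be inserted, i.e. the first index whose element is >= 22 (or the end of the list if none is).
Binary search with low=0, high=7 (0-based indices):
  low=0, high=7, mid=3: a[3]=18 < 22, so low = 4
  low=4, high=7, mid=5: a[5]=36 >= 22, so high = 5
  low=4, high=5, mid=4: a[4]=28 >= 22, so high = 4
Now low = high = 4, so the insertion index is 4.
Final answer: 4


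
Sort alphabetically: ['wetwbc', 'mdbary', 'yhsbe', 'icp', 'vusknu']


Compare strings character by character (the first differing letter decides):
  'icp' < 'mdbary' since 'i' < 'm' at position 1
  'mdbary' < 'vusknu' since 'm' < 'v' at position 1
  'vusknu' < 'wetwbc' since 'v' < 'w' at position 1
  'wetwbc' < 'yhsbe' since 'w' < 'y' at position 1
Chaining these comparisons gives the alphabetical order.
Final answer: ['icp', 'mdbary', 'vusknu', 'wetwbc', 'yhsbe']


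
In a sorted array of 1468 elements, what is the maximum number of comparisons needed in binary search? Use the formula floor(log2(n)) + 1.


Binary search halves the search space each step.
Maximum comparisons = floor(log2(1468)) + 1
log2(1468) = 10.5196
floor(log2(1468)) = 10, so 10 + 1 = 11
Final answer: 11


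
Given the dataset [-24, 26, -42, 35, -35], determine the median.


First, sort the list: [-42, -35, -24, 26, 35]
The list has 5 elements (odd count).
The middle index is 2 (0-based), and the element there is -24.
Final answer: -24


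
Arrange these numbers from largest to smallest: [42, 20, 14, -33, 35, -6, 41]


Original list: [42, 20, 14, -33, 35, -6, 41]
Repeatedly take the largest remaining element:
  Remaining [42, 20, 14, -33, 35, -6, 41] -> largest is 42
  Remaining [20, 14, -33, 35, -6, 41] -> largest is 41
  Remaining [20, 14, -33, 35, -6] -> largest is 35
  Remaining [20, 14, -33, -6] -> largest is 20
  Remaining [14, -33, -6] -> largest is 14
  Remaining [-33, -6] -> largest is -6
  Remaining [-33] -> largest is -33
Collecting the picks in order gives the descending list.
Final answer: [42, 41, 35, 20, 14, -6, -33]


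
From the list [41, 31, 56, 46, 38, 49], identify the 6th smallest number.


Sort ascending: [31, 38, 41, 46, 49, 56]
The 6th element (1-indexed) is at index 5.
Value = 56
Final answer: 56


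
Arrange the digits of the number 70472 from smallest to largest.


The number 70472 has digits: 7, 0, 4, 7, 2
Sorted: 0, 2, 4, 7, 7
Joining the sorted digits gives the result.
Final answer: 02477


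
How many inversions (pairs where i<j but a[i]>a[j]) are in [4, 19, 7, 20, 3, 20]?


For each element, count the later elements that are smaller than it:
  4 (index 0): smaller elements after it = [3] -> 1
  19 (index 1): smaller elements after it = [7, 3] -> 2
  7 (index 2): smaller elements after it = [3] -> 1
  20 (index 3): smaller elements after it = [3] -> 1
  3 (index 4): smaller elements after it = [] -> 0
Total inversions = 1 + 2 + 1 + 1 + 0 = 5
Final answer: 5


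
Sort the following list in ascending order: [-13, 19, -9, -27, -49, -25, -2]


Original list: [-13, 19, -9, -27, -49, -25, -2]
Repeatedly take the smallest remaining element:
  Remaining [-13, 19, -9, -27, -49, -25, -2] -> smallest is -49
  Remaining [-13, 19, -9, -27, -25, -2] -> smallest is -27
  Remaining [-13, 19, -9, -25, -2] -> smallest is -25
  Remaining [-13, 19, -9, -2] -> smallest is -13
  Remaining [19, -9, -2] -> smallest is -9
  Remaining [19, -2] -> smallest is -2
  Remaining [19] -> smallest is 19
Collecting the picks in order gives the sorted list.
Final answer: [-49, -27, -25, -13, -9, -2, 19]


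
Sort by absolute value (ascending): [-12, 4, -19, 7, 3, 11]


Compute absolute values:
  |-12| = 12
  |4| = 4
  |-19| = 19
  |7| = 7
  |3| = 3
  |11| = 11
Absolute values in increasing order: 3 < 4 < 7 < 11 < 12 < 19
Listing the original numbers in that order gives the answer.
Final answer: [3, 4, 7, 11, -12, -19]


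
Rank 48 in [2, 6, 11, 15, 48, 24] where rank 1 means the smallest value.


Sort ascending: [2, 6, 11, 15, 24, 48]
Find 48 in the sorted list.
48 is at position 6 (1-indexed).
Final answer: 6


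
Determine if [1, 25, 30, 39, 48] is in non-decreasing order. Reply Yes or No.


Check consecutive pairs:
  1 <= 25? True
  25 <= 30? True
  30 <= 39? True
  39 <= 48? True
Every consecutive pair is in order, so the list is non-decreasing.
Final answer: Yes


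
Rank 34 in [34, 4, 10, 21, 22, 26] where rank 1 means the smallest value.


Sort ascending: [4, 10, 21, 22, 26, 34]
Find 34 in the sorted list.
34 is at position 6 (1-indexed).
Final answer: 6


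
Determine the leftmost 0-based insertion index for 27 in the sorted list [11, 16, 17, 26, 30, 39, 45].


List is sorted: [11, 16, 17, 26, 30, 39, 45]
We need the leftmost position where 27 can be inserted, i.e. the first index whose element is >= 27 (or the end of the list if none is).
Binary search with low=0, high=7 (0-based indices):
  low=0, high=7, mid=3: a[3]=26 < 27, so low = 4
  low=4, high=7, mid=5: a[5]=39 >= 27, so high = 5
  low=4, high=5, mid=4: a[4]=30 >= 27, so high = 4
Now low = high = 4, so the insertion index is 4.
Final answer: 4


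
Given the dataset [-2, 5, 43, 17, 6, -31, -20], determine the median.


First, sort the list: [-31, -20, -2, 5, 6, 17, 43]
The list has 7 elements (odd count).
The middle index is 3 (0-based), and the element there is 5.
Final answer: 5


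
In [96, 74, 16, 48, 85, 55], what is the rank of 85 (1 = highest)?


Sort descending: [96, 85, 74, 55, 48, 16]
Find 85 in the sorted list.
85 is at position 2.
Final answer: 2


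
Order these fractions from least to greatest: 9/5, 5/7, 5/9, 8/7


Convert to decimal for comparison:
  9/5 = 1.8
  5/7 = 0.7143
  5/9 = 0.5556
  8/7 = 1.1429
Decimals in increasing order: 0.5556 < 0.7143 < 1.1429 < 1.8
Writing each back as its fraction gives the sorted order.
Final answer: 5/9, 5/7, 8/7, 9/5


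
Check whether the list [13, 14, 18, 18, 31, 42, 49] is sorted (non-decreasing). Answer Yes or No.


Check consecutive pairs:
  13 <= 14? True
  14 <= 18? True
  18 <= 18? True
  18 <= 31? True
  31 <= 42? True
  42 <= 49? True
Every consecutive pair is in order, so the list is non-decreasing.
Final answer: Yes


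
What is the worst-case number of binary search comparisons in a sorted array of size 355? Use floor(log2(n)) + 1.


Binary search halves the search space each step.
Maximum comparisons = floor(log2(355)) + 1
log2(355) = 8.4717
floor(log2(355)) = 8, so 8 + 1 = 9
Final answer: 9


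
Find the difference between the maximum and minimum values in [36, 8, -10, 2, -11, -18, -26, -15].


Maximum value: 36
Minimum value: -26
Range = 36 - (-26) = 62
Final answer: 62


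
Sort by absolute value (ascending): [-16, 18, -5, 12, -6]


Compute absolute values:
  |-16| = 16
  |18| = 18
  |-5| = 5
  |12| = 12
  |-6| = 6
Absolute values in increasing order: 5 < 6 < 12 < 16 < 18
Listing the original numbers in that order gives the answer.
Final answer: [-5, -6, 12, -16, 18]


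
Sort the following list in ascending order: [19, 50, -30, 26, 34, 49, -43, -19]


Original list: [19, 50, -30, 26, 34, 49, -43, -19]
Repeatedly take the smallest remaining element:
  Remaining [19, 50, -30, 26, 34, 49, -43, -19] -> smallest is -43
  Remaining [19, 50, -30, 26, 34, 49, -19] -> smallest is -30
  Remaining [19, 50, 26, 34, 49, -19] -> smallest is -19
  Remaining [19, 50, 26, 34, 49] -> smallest is 19
  Remaining [50, 26, 34, 49] -> smallest is 26
  Remaining [50, 34, 49] -> smallest is 34
  Remaining [50, 49] -> smallest is 49
  Remaining [50] -> smallest is 50
Collecting the picks in order gives the sorted list.
Final answer: [-43, -30, -19, 19, 26, 34, 49, 50]


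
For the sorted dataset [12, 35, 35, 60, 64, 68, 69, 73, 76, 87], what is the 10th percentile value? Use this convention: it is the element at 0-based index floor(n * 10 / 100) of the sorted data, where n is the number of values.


The dataset has n = 10 elements.
Index = floor(10 * 10 / 100) = floor(100 / 100) = floor(1) = 1
Counting from index 0 in the sorted data, the element at index 1 is 35.
Final answer: 35


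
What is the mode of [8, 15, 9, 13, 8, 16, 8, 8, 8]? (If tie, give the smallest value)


Count the frequency of each value:
  8 appears 5 time(s)
  9 appears 1 time(s)
  13 appears 1 time(s)
  15 appears 1 time(s)
  16 appears 1 time(s)
Maximum frequency is 5.
Only 8 reaches that frequency, so it is the mode.
Final answer: 8


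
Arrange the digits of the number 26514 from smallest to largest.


The number 26514 has digits: 2, 6, 5, 1, 4
Sorted: 1, 2, 4, 5, 6
Joining the sorted digits gives the result.
Final answer: 12456


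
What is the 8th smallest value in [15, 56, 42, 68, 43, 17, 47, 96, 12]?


Sort ascending: [12, 15, 17, 42, 43, 47, 56, 68, 96]
The 8th element (1-indexed) is at index 7.
Value = 68
Final answer: 68


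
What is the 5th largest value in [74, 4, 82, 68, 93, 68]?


Sort descending: [93, 82, 74, 68, 68, 4]
The 5th element (1-indexed) is at index 4.
Value = 68
Final answer: 68


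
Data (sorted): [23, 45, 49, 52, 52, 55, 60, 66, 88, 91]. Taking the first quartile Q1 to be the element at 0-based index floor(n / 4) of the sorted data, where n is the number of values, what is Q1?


The list has n = 10 elements.
Q1 index = floor(10 / 4) = floor(2.5) = 2
Counting from index 0 in the sorted data, the element at index 2 is 49.
Final answer: 49


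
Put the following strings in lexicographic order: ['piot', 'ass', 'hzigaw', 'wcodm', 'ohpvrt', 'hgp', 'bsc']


Compare strings character by character (the first differing letter decides):
  'ass' < 'bsc' since 'a' < 'b' at position 1
  'bsc' < 'hgp' since 'b' < 'h' at position 1
  'hgp' < 'hzigaw' since 'g' < 'z' at position 2
  'hzigaw' < 'ohpvrt' since 'h' < 'o' at position 1
  'ohpvrt' < 'piot' since 'o' < 'p' at position 1
  'piot' < 'wcodm' since 'p' < 'w' at position 1
Chaining these comparisons gives the alphabetical order.
Final answer: ['ass', 'bsc', 'hgp', 'hzigaw', 'ohpvrt', 'piot', 'wcodm']


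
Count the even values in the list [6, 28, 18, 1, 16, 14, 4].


Check each element:
  6 is even
  28 is even
  18 is even
  1 is odd
  16 is even
  14 is even
  4 is even
Evens: [6, 28, 18, 16, 14, 4]
Count of evens = 6
Final answer: 6


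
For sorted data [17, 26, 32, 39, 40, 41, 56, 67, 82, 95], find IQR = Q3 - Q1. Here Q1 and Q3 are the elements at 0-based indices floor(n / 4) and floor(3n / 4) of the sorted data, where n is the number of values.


The data has n = 10 elements.
Q1 index = floor(10 / 4) = floor(2.5) = 2; Q3 index = floor(3 * 10 / 4) = floor(7.5) = 7
Q1 = element at index 2 = 32
Q3 = element at index 7 = 67
IQR = 67 - 32 = 35
Final answer: 35


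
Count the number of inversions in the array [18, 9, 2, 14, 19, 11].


For each element, count the later elements that are smaller than it:
  18 (index 0): smaller elements after it = [9, 2, 14, 11] -> 4
  9 (index 1): smaller elements after it = [2] -> 1
  2 (index 2): smaller elements after it = [] -> 0
  14 (index 3): smaller elements after it = [11] -> 1
  19 (index 4): smaller elements after it = [11] -> 1
Total inversions = 4 + 1 + 0 + 1 + 1 = 7
Final answer: 7


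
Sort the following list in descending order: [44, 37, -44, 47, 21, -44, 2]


Original list: [44, 37, -44, 47, 21, -44, 2]
Repeatedly take the largest remaining element:
  Remaining [44, 37, -44, 47, 21, -44, 2] -> largest is 47
  Remaining [44, 37, -44, 21, -44, 2] -> largest is 44
  Remaining [37, -44, 21, -44, 2] -> largest is 37
  Remaining [-44, 21, -44, 2] -> largest is 21
  Remaining [-44, -44, 2] -> largest is 2
  Remaining [-44, -44] -> largest is -44
  Remaining [-44] -> largest is -44
Collecting the picks in order gives the descending list.
Final answer: [47, 44, 37, 21, 2, -44, -44]


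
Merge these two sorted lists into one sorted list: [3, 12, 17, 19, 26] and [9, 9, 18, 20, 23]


List A: [3, 12, 17, 19, 26]
List B: [9, 9, 18, 20, 23]
Repeatedly compare the front elements and take the smaller:
  3 vs 9 -> take 3
  12 vs 9 -> take 9
  12 vs 9 -> take 9
  12 vs 18 -> take 12
  17 vs 18 -> take 17
  19 vs 18 -> take 18
  19 vs 20 -> take 19
  26 vs 20 -> take 20
  26 vs 23 -> take 23
  B is exhausted; append the rest of A: [26]
Final answer: [3, 9, 9, 12, 17, 18, 19, 20, 23, 26]


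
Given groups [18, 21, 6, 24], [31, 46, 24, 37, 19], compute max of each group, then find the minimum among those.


Find max of each group:
  Group 1: [18, 21, 6, 24] -> max = 24
  Group 2: [31, 46, 24, 37, 19] -> max = 46
Maxes: [24, 46]
Minimum of maxes = 24
Final answer: 24


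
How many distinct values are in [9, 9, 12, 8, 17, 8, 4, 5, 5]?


List all unique values:
Distinct values: [4, 5, 8, 9, 12, 17]
Count = 6
Final answer: 6


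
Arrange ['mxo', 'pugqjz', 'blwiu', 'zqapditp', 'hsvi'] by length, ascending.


Compute lengths:
  'mxo' has length 3
  'pugqjz' has length 6
  'blwiu' has length 5
  'zqapditp' has length 8
  'hsvi' has length 4
Lengths in increasing order: 3 < 4 < 5 < 6 < 8
Listing the words in that order gives the answer.
Final answer: ['mxo', 'hsvi', 'blwiu', 'pugqjz', 'zqapditp']


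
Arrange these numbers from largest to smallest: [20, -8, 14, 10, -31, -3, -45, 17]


Original list: [20, -8, 14, 10, -31, -3, -45, 17]
Repeatedly take the largest remaining element:
  Remaining [20, -8, 14, 10, -31, -3, -45, 17] -> largest is 20
  Remaining [-8, 14, 10, -31, -3, -45, 17] -> largest is 17
  Remaining [-8, 14, 10, -31, -3, -45] -> largest is 14
  Remaining [-8, 10, -31, -3, -45] -> largest is 10
  Remaining [-8, -31, -3, -45] -> largest is -3
  Remaining [-8, -31, -45] -> largest is -8
  Remaining [-31, -45] -> largest is -31
  Remaining [-45] -> largest is -45
Collecting the picks in order gives the descending list.
Final answer: [20, 17, 14, 10, -3, -8, -31, -45]


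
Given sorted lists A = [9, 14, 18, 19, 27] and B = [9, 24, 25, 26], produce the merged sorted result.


List A: [9, 14, 18, 19, 27]
List B: [9, 24, 25, 26]
Repeatedly compare the front elements and take the smaller:
  9 vs 9 -> take 9
  14 vs 9 -> take 9
  14 vs 24 -> take 14
  18 vs 24 -> take 18
  19 vs 24 -> take 19
  27 vs 24 -> take 24
  27 vs 25 -> take 25
  27 vs 26 -> take 26
  B is exhausted; append the rest of A: [27]
Final answer: [9, 9, 14, 18, 19, 24, 25, 26, 27]


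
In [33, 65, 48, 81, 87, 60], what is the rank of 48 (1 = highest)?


Sort descending: [87, 81, 65, 60, 48, 33]
Find 48 in the sorted list.
48 is at position 5.
Final answer: 5


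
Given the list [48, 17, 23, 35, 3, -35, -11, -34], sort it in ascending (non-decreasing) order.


Original list: [48, 17, 23, 35, 3, -35, -11, -34]
Repeatedly take the smallest remaining element:
  Remaining [48, 17, 23, 35, 3, -35, -11, -34] -> smallest is -35
  Remaining [48, 17, 23, 35, 3, -11, -34] -> smallest is -34
  Remaining [48, 17, 23, 35, 3, -11] -> smallest is -11
  Remaining [48, 17, 23, 35, 3] -> smallest is 3
  Remaining [48, 17, 23, 35] -> smallest is 17
  Remaining [48, 23, 35] -> smallest is 23
  Remaining [48, 35] -> smallest is 35
  Remaining [48] -> smallest is 48
Collecting the picks in order gives the sorted list.
Final answer: [-35, -34, -11, 3, 17, 23, 35, 48]


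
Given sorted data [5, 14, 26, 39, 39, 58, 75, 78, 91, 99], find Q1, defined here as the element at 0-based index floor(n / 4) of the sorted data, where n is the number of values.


The list has n = 10 elements.
Q1 index = floor(10 / 4) = floor(2.5) = 2
Counting from index 0 in the sorted data, the element at index 2 is 26.
Final answer: 26


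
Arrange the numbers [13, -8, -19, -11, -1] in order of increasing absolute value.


Compute absolute values:
  |13| = 13
  |-8| = 8
  |-19| = 19
  |-11| = 11
  |-1| = 1
Absolute values in increasing order: 1 < 8 < 11 < 13 < 19
Listing the original numbers in that order gives the answer.
Final answer: [-1, -8, -11, 13, -19]


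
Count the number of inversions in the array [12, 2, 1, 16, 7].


For each element, count the later elements that are smaller than it:
  12 (index 0): smaller elements after it = [2, 1, 7] -> 3
  2 (index 1): smaller elements after it = [1] -> 1
  1 (index 2): smaller elements after it = [] -> 0
  16 (index 3): smaller elements after it = [7] -> 1
Total inversions = 3 + 1 + 0 + 1 = 5
Final answer: 5


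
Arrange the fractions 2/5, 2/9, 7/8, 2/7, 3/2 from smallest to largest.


Convert to decimal for comparison:
  2/5 = 0.4
  2/9 = 0.2222
  7/8 = 0.875
  2/7 = 0.2857
  3/2 = 1.5
Decimals in increasing order: 0.2222 < 0.2857 < 0.4 < 0.875 < 1.5
Writing each back as its fraction gives the sorted order.
Final answer: 2/9, 2/7, 2/5, 7/8, 3/2


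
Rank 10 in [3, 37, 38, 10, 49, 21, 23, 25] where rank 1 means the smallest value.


Sort ascending: [3, 10, 21, 23, 25, 37, 38, 49]
Find 10 in the sorted list.
10 is at position 2 (1-indexed).
Final answer: 2


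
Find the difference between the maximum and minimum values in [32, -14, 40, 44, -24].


Maximum value: 44
Minimum value: -24
Range = 44 - (-24) = 68
Final answer: 68


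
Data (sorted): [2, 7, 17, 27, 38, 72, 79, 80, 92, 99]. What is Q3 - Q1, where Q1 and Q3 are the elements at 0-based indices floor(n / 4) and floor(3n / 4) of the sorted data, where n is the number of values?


The data has n = 10 elements.
Q1 index = floor(10 / 4) = floor(2.5) = 2; Q3 index = floor(3 * 10 / 4) = floor(7.5) = 7
Q1 = element at index 2 = 17
Q3 = element at index 7 = 80
IQR = 80 - 17 = 63
Final answer: 63


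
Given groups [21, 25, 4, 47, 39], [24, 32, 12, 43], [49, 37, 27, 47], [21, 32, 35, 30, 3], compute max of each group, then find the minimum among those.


Find max of each group:
  Group 1: [21, 25, 4, 47, 39] -> max = 47
  Group 2: [24, 32, 12, 43] -> max = 43
  Group 3: [49, 37, 27, 47] -> max = 49
  Group 4: [21, 32, 35, 30, 3] -> max = 35
Maxes: [47, 43, 49, 35]
Minimum of maxes = 35
Final answer: 35


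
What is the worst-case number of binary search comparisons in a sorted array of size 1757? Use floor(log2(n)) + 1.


Binary search halves the search space each step.
Maximum comparisons = floor(log2(1757)) + 1
log2(1757) = 10.7789
floor(log2(1757)) = 10, so 10 + 1 = 11
Final answer: 11


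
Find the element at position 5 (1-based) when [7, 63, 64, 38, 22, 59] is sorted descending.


Sort descending: [64, 63, 59, 38, 22, 7]
The 5th element (1-indexed) is at index 4.
Value = 22
Final answer: 22


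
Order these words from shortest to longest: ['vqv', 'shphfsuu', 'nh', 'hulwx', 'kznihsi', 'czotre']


Compute lengths:
  'vqv' has length 3
  'shphfsuu' has length 8
  'nh' has length 2
  'hulwx' has length 5
  'kznihsi' has length 7
  'czotre' has length 6
Lengths in increasing order: 2 < 3 < 5 < 6 < 7 < 8
Listing the words in that order gives the answer.
Final answer: ['nh', 'vqv', 'hulwx', 'czotre', 'kznihsi', 'shphfsuu']


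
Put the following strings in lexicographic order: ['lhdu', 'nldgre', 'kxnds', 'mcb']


Compare strings character by character (the first differing letter decides):
  'kxnds' < 'lhdu' since 'k' < 'l' at position 1
  'lhdu' < 'mcb' since 'l' < 'm' at position 1
  'mcb' < 'nldgre' since 'm' < 'n' at position 1
Chaining these comparisons gives the alphabetical order.
Final answer: ['kxnds', 'lhdu', 'mcb', 'nldgre']


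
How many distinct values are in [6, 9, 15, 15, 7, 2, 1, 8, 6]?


List all unique values:
Distinct values: [1, 2, 6, 7, 8, 9, 15]
Count = 7
Final answer: 7


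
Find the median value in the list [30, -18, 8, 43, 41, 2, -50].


First, sort the list: [-50, -18, 2, 8, 30, 41, 43]
The list has 7 elements (odd count).
The middle index is 3 (0-based), and the element there is 8.
Final answer: 8


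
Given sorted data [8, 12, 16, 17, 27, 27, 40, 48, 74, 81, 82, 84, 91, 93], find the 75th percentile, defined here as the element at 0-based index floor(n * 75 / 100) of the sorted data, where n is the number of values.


The dataset has n = 14 elements.
Index = floor(14 * 75 / 100) = floor(1050 / 100) = floor(10.5) = 10
Counting from index 0 in the sorted data, the element at index 10 is 82.
Final answer: 82


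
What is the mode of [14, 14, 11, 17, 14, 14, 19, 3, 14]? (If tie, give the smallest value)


Count the frequency of each value:
  3 appears 1 time(s)
  11 appears 1 time(s)
  14 appears 5 time(s)
  17 appears 1 time(s)
  19 appears 1 time(s)
Maximum frequency is 5.
Only 14 reaches that frequency, so it is the mode.
Final answer: 14
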